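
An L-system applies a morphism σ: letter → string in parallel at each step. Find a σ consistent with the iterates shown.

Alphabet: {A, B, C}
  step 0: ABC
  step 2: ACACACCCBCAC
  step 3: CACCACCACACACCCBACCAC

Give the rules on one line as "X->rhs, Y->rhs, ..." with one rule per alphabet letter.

  step 2 ⇒ step 3: ACACACCCBCAC ⇒ C·AC·C·AC·C·AC·AC·AC·CCB·AC·C·AC
    A ↦ C
    B ↦ CCB
    C ↦ AC

A->C, B->CCB, C->AC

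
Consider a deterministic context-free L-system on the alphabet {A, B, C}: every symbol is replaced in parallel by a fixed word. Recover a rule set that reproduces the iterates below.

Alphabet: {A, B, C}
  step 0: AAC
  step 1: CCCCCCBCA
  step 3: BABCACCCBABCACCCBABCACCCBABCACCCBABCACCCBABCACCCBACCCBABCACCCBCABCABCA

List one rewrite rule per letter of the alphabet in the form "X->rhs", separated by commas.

  step 0 ⇒ step 1: AAC ⇒ CCC·CCC·BCA
    A ↦ CCC
    C ↦ BCA
    B ↦ BA  (constrained at step 1)

A->CCC, B->BA, C->BCA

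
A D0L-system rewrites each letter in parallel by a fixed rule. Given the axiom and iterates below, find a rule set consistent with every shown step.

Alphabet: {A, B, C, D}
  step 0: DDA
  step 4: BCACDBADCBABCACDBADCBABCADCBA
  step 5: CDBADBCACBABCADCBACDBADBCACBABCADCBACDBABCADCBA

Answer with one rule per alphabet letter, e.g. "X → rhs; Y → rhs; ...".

  step 4 ⇒ step 5: BCACDBADCBABCACDBADCBABCADCBA ⇒ C·D·BA·D·BCA·C·BA·BCA·D·C·BA·C·D·BA·D·BCA·C·BA·BCA·D·C·BA·C·D·BA·BCA·D·C·BA
    A ↦ BA
    B ↦ C
    C ↦ D
    D ↦ BCA

A->BA, B->C, C->D, D->BCA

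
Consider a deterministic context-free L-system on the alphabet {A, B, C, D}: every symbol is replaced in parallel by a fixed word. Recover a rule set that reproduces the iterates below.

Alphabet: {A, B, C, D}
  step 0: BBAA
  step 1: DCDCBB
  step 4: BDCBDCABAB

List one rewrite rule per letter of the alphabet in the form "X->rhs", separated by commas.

A->B, B->DC, C->A, D->C

  step 0 ⇒ step 1: BBAA ⇒ DC·DC·B·B
    A ↦ B
    B ↦ DC
    C ↦ A  (constrained at step 1)
    D ↦ C  (constrained at step 1)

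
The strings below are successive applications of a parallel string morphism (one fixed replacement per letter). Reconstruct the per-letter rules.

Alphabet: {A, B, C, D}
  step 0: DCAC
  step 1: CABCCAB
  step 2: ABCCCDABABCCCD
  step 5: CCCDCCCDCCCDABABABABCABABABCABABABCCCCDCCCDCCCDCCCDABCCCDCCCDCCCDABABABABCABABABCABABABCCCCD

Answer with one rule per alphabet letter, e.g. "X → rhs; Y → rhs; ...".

  step 1 ⇒ step 2: CABCCAB ⇒ AB·CC·CD·AB·AB·CC·CD
    A ↦ CC
    B ↦ CD
    C ↦ AB
  step 0 ⇒ step 1: DCAC ⇒ C·AB·CC·AB
    D ↦ C

A->CC, B->CD, C->AB, D->C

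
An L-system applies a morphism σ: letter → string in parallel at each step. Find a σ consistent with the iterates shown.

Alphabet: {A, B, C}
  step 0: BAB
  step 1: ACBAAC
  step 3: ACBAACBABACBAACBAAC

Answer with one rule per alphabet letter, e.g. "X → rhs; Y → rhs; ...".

A->BA, B->AC, C->B

  step 0 ⇒ step 1: BAB ⇒ AC·BA·AC
    A ↦ BA
    B ↦ AC
    C ↦ B  (constrained at step 1)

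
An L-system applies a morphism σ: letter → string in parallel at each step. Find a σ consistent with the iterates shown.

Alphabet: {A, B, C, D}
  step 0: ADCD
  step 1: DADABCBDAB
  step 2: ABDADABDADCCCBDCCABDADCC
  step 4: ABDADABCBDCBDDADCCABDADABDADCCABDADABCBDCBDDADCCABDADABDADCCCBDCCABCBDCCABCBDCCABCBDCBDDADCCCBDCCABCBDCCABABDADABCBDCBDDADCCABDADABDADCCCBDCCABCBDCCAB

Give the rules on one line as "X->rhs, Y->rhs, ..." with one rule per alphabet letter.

  step 1 ⇒ step 2: DADABCBDAB ⇒ AB·DAD·AB·DAD·CC·CBD·CC·AB·DAD·CC
    A ↦ DAD
    B ↦ CC
    C ↦ CBD
    D ↦ AB

A->DAD, B->CC, C->CBD, D->AB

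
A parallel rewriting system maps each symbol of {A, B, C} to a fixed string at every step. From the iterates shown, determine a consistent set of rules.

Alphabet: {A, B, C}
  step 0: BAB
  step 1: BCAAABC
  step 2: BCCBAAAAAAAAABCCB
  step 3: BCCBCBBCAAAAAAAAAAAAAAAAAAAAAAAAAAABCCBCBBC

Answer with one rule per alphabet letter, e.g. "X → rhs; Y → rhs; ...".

  step 2 ⇒ step 3: BCCBAAAAAAAAABCCB ⇒ BC·CB·CB·BC·AAA·AAA·AAA·AAA·AAA·AAA·AAA·AAA·AAA·BC·CB·CB·BC
    A ↦ AAA
    B ↦ BC
    C ↦ CB

A->AAA, B->BC, C->CB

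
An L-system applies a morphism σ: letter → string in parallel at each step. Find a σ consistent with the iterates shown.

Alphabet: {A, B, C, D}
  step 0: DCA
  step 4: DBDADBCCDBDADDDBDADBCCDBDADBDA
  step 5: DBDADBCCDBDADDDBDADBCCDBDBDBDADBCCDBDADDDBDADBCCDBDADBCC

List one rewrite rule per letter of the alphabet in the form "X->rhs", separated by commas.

A->CC, B->DA, C->D, D->DB

  step 4 ⇒ step 5: DBDADBCCDBDADDDBDADBCCDBDADBDA ⇒ DB·DA·DB·CC·DB·DA·D·D·DB·DA·DB·CC·DB·DB·DB·DA·DB·CC·DB·DA·D·D·DB·DA·DB·CC·DB·DA·DB·CC
    A ↦ CC
    B ↦ DA
    C ↦ D
    D ↦ DB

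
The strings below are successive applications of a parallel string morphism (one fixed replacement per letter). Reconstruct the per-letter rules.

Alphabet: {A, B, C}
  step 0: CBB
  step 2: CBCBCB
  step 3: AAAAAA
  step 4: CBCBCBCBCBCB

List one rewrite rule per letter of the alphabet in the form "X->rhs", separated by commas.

A->CB, B->A, C->A

  step 3 ⇒ step 4: AAAAAA ⇒ CB·CB·CB·CB·CB·CB
    A ↦ CB
  step 2 ⇒ step 3: CBCBCB ⇒ A·A·A·A·A·A
    B ↦ A
  step 2 ⇒ step 3: CBCBCB ⇒ A·A·A·A·A·A
    C ↦ A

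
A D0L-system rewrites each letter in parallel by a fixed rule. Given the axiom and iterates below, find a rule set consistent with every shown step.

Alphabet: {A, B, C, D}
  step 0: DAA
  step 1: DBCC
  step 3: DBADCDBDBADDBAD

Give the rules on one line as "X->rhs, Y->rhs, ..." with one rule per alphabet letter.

  step 0 ⇒ step 1: DAA ⇒ DB·C·C
    A ↦ C
    D ↦ DB
    B ↦ AD  (constrained at step 1)
    C ↦ DB  (constrained at step 1)

A->C, B->AD, C->DB, D->DB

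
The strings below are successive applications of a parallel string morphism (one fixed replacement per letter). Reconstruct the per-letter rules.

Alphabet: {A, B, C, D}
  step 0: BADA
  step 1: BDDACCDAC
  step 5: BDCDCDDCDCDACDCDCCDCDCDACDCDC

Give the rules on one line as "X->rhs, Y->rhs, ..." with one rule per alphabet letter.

  step 0 ⇒ step 1: BADA ⇒ BD·DAC·C·DAC
    A ↦ DAC
    B ↦ BD
    D ↦ C
    C ↦ D  (constrained at step 1)

A->DAC, B->BD, C->D, D->C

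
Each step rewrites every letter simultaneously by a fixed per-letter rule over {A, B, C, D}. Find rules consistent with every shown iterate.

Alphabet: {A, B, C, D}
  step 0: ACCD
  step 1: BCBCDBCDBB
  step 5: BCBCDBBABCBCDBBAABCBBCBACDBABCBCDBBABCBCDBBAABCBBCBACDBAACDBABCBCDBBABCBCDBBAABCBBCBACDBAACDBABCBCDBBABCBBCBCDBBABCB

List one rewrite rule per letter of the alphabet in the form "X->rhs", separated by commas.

  step 0 ⇒ step 1: ACCD ⇒ BCB·CDB·CDB·B
    A ↦ BCB
    C ↦ CDB
    D ↦ B
    B ↦ A  (constrained at step 1)

A->BCB, B->A, C->CDB, D->B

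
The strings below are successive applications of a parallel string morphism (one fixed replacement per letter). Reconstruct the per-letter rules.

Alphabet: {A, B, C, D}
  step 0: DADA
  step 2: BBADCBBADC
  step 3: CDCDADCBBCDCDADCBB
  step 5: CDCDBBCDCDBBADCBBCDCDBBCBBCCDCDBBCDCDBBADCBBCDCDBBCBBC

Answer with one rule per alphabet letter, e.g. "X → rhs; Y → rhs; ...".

A->AD, B->CD, C->BB, D->C

  step 2 ⇒ step 3: BBADCBBADC ⇒ CD·CD·AD·C·BB·CD·CD·AD·C·BB
    A ↦ AD
    B ↦ CD
    C ↦ BB
    D ↦ C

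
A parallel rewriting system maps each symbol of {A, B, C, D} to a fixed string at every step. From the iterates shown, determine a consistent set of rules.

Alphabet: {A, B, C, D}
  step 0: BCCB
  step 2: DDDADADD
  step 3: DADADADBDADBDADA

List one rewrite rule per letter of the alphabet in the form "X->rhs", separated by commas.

  step 2 ⇒ step 3: DDDADADD ⇒ DA·DA·DA·DB·DA·DB·DA·DA
    A ↦ DB
    D ↦ DA
    B ↦ CC  (constrained at step 0)
    C ↦ D  (constrained at step 0)

A->DB, B->CC, C->D, D->DA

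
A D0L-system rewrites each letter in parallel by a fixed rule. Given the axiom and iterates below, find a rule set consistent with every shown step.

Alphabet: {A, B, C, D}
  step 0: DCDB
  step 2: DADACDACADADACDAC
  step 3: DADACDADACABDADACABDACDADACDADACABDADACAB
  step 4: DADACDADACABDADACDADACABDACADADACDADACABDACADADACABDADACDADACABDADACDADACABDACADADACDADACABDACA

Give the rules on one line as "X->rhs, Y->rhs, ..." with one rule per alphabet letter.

A->DAC, B->A, C->AB, D->DA

  step 3 ⇒ step 4: DADACDADACABDADACABDACDADACDADACABDADACAB ⇒ DA·DAC·DA·DAC·AB·DA·DAC·DA·DAC·AB·DAC·A·DA·DAC·DA·DAC·AB·DAC·A·DA·DAC·AB·DA·DAC·DA·DAC·AB·DA·DAC·DA·DAC·AB·DAC·A·DA·DAC·DA·DAC·AB·DAC·A
    A ↦ DAC
    B ↦ A
    C ↦ AB
    D ↦ DA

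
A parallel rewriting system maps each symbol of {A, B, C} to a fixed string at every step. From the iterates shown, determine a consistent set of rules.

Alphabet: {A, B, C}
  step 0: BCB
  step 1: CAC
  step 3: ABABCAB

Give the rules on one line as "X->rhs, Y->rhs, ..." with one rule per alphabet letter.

  step 0 ⇒ step 1: BCB ⇒ C·A·C
    B ↦ C
    C ↦ A
    A ↦ AB  (constrained at step 1)

A->AB, B->C, C->A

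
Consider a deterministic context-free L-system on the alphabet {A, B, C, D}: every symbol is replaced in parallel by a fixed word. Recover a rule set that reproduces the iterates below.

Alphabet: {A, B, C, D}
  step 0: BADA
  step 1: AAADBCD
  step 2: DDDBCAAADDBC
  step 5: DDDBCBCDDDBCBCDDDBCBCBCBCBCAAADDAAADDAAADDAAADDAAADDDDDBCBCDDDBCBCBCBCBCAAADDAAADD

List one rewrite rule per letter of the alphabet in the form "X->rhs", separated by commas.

  step 1 ⇒ step 2: AAADBCD ⇒ D·D·D·BC·AAA·DD·BC
    A ↦ D
    B ↦ AAA
    C ↦ DD
    D ↦ BC

A->D, B->AAA, C->DD, D->BC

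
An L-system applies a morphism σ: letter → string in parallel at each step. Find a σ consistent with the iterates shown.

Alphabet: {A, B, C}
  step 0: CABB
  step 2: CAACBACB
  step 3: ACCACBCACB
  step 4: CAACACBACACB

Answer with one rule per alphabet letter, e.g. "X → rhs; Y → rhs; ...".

A->C, B->CB, C->A

  step 3 ⇒ step 4: ACCACBCACB ⇒ C·A·A·C·A·CB·A·C·A·CB
    A ↦ C
    B ↦ CB
    C ↦ A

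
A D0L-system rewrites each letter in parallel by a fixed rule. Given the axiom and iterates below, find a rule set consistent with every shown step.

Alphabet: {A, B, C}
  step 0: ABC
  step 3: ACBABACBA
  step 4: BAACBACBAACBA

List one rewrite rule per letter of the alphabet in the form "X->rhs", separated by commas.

A->BA, B->C, C->A

  step 3 ⇒ step 4: ACBABACBA ⇒ BA·A·C·BA·C·BA·A·C·BA
    A ↦ BA
    B ↦ C
    C ↦ A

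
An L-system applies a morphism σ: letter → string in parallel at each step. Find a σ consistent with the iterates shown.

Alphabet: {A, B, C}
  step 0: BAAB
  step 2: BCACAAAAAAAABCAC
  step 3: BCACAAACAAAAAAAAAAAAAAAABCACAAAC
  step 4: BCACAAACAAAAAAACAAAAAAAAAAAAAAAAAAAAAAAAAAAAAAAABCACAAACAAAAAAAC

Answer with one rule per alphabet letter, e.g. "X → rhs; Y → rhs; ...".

A->AA, B->BC, C->AC

  step 3 ⇒ step 4: BCACAAACAAAAAAAAAAAAAAAABCACAAAC ⇒ BC·AC·AA·AC·AA·AA·AA·AC·AA·AA·AA·AA·AA·AA·AA·AA·AA·AA·AA·AA·AA·AA·AA·AA·BC·AC·AA·AC·AA·AA·AA·AC
    A ↦ AA
    B ↦ BC
    C ↦ AC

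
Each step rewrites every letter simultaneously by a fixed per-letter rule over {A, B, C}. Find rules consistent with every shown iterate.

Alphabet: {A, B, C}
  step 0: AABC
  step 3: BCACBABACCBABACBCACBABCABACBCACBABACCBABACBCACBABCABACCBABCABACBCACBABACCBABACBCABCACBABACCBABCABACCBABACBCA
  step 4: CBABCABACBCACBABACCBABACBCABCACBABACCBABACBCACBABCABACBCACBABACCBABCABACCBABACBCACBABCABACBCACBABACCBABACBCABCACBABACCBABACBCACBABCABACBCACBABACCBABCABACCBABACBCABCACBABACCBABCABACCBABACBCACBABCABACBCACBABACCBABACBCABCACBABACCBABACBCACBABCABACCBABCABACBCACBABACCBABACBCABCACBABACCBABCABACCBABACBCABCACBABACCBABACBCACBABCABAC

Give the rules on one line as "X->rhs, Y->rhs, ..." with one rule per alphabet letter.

A->BAC, B->CBA, C->BCA

  step 3 ⇒ step 4: BCACBABACCBABACBCACBABCABACBCACBABACCBABACBCACBABCABACCBABCABACBCACBABACCBABACBCABCACBABACCBABCABACCBABACBCA ⇒ CBA·BCA·BAC·BCA·CBA·BAC·CBA·BAC·BCA·BCA·CBA·BAC·CBA·BAC·BCA·CBA·BCA·BAC·BCA·CBA·BAC·CBA·BCA·BAC·CBA·BAC·BCA·CBA·BCA·BAC·BCA·CBA·BAC·CBA·BAC·BCA·BCA·CBA·BAC·CBA·BAC·BCA·CBA·BCA·BAC·BCA·CBA·BAC·CBA·BCA·BAC·CBA·BAC·BCA·BCA·CBA·BAC·CBA·BCA·BAC·CBA·BAC·BCA·CBA·BCA·BAC·BCA·CBA·BAC·CBA·BAC·BCA·BCA·CBA·BAC·CBA·BAC·BCA·CBA·BCA·BAC·CBA·BCA·BAC·BCA·CBA·BAC·CBA·BAC·BCA·BCA·CBA·BAC·CBA·BCA·BAC·CBA·BAC·BCA·BCA·CBA·BAC·CBA·BAC·BCA·CBA·BCA·BAC
    A ↦ BAC
    B ↦ CBA
    C ↦ BCA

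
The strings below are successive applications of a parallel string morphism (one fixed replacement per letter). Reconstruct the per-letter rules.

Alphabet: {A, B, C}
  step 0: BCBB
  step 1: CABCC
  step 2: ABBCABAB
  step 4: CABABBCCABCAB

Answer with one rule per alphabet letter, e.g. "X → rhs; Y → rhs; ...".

  step 1 ⇒ step 2: CABCC ⇒ AB·B·C·AB·AB
    A ↦ B
    B ↦ C
    C ↦ AB

A->B, B->C, C->AB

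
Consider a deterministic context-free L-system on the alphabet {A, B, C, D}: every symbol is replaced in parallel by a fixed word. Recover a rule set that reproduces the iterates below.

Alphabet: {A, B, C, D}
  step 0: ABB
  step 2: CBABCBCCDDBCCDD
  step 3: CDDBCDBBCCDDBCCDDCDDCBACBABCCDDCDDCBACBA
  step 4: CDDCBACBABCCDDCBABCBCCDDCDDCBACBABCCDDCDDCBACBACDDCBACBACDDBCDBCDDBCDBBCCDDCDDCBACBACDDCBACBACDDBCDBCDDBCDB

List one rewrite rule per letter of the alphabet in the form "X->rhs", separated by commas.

  step 3 ⇒ step 4: CDDBCDBBCCDDBCCDDCDDCBACBABCCDDCDDCBACBA ⇒ CDD·CBA·CBA·BC·CDD·CBA·BC·BC·CDD·CDD·CBA·CBA·BC·CDD·CDD·CBA·CBA·CDD·CBA·CBA·CDD·BC·DB·CDD·BC·DB·BC·CDD·CDD·CBA·CBA·CDD·CBA·CBA·CDD·BC·DB·CDD·BC·DB
    A ↦ DB
    B ↦ BC
    C ↦ CDD
    D ↦ CBA

A->DB, B->BC, C->CDD, D->CBA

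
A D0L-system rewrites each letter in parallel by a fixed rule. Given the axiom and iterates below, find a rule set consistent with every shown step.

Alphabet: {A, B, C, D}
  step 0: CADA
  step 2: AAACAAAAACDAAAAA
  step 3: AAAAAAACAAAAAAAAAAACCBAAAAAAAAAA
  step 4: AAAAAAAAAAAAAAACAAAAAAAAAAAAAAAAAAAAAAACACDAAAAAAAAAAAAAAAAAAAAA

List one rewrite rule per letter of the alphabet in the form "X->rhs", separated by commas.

A->AA, B->DA, C->AC, D->CB

  step 3 ⇒ step 4: AAAAAAACAAAAAAAAAAACCBAAAAAAAAAA ⇒ AA·AA·AA·AA·AA·AA·AA·AC·AA·AA·AA·AA·AA·AA·AA·AA·AA·AA·AA·AC·AC·DA·AA·AA·AA·AA·AA·AA·AA·AA·AA·AA
    A ↦ AA
    B ↦ DA
    C ↦ AC
  step 2 ⇒ step 3: AAACAAAAACDAAAAA ⇒ AA·AA·AA·AC·AA·AA·AA·AA·AA·AC·CB·AA·AA·AA·AA·AA
    D ↦ CB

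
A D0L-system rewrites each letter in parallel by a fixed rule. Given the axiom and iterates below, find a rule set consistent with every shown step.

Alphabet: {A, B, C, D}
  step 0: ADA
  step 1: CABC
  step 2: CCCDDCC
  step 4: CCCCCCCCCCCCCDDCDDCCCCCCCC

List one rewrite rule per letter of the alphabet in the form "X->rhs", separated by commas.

A->C, B->DD, C->CC, D->AB

  step 1 ⇒ step 2: CABC ⇒ CC·C·DD·CC
    A ↦ C
    B ↦ DD
    C ↦ CC
  step 0 ⇒ step 1: ADA ⇒ C·AB·C
    D ↦ AB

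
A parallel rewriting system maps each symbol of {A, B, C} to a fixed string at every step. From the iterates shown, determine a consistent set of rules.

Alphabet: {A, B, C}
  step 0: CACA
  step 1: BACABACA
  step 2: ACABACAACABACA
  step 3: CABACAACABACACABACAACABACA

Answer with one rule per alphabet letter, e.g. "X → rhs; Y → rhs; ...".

A->CA, B->A, C->BA

  step 2 ⇒ step 3: ACABACAACABACA ⇒ CA·BA·CA·A·CA·BA·CA·CA·BA·CA·A·CA·BA·CA
    A ↦ CA
    B ↦ A
    C ↦ BA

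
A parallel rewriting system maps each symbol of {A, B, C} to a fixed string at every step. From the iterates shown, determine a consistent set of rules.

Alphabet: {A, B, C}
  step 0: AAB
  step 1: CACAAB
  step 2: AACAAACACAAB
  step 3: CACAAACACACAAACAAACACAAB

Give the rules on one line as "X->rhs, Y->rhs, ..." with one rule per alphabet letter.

  step 2 ⇒ step 3: AACAAACACAAB ⇒ CA·CA·AA·CA·CA·CA·AA·CA·AA·CA·CA·AB
    A ↦ CA
    B ↦ AB
    C ↦ AA

A->CA, B->AB, C->AA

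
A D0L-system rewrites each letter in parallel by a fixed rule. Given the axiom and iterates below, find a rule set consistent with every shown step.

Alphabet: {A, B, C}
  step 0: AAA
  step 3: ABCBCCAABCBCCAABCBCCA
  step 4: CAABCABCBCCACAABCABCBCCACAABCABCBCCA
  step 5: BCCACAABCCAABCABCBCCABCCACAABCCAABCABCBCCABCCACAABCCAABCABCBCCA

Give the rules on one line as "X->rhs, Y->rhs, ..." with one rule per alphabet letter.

A->CA, B->A, C->BC

  step 4 ⇒ step 5: CAABCABCBCCACAABCABCBCCACAABCABCBCCA ⇒ BC·CA·CA·A·BC·CA·A·BC·A·BC·BC·CA·BC·CA·CA·A·BC·CA·A·BC·A·BC·BC·CA·BC·CA·CA·A·BC·CA·A·BC·A·BC·BC·CA
    A ↦ CA
    B ↦ A
    C ↦ BC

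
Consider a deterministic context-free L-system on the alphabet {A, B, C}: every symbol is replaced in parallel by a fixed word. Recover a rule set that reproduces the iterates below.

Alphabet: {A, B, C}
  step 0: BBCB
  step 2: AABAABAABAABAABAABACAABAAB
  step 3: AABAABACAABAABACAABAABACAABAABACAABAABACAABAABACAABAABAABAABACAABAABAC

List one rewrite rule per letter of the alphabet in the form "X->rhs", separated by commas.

A->AAB, B->AC, C->AAB

  step 2 ⇒ step 3: AABAABAABAABAABAABACAABAAB ⇒ AAB·AAB·AC·AAB·AAB·AC·AAB·AAB·AC·AAB·AAB·AC·AAB·AAB·AC·AAB·AAB·AC·AAB·AAB·AAB·AAB·AC·AAB·AAB·AC
    A ↦ AAB
    B ↦ AC
    C ↦ AAB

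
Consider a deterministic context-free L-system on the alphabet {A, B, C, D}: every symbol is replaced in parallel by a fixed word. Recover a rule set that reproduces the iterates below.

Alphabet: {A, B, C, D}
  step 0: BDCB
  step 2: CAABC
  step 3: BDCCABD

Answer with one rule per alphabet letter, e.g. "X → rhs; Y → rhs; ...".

  step 2 ⇒ step 3: CAABC ⇒ BD·C·C·A·BD
    A ↦ C
    B ↦ A
    C ↦ BD
    D ↦ B  (constrained at step 0)

A->C, B->A, C->BD, D->B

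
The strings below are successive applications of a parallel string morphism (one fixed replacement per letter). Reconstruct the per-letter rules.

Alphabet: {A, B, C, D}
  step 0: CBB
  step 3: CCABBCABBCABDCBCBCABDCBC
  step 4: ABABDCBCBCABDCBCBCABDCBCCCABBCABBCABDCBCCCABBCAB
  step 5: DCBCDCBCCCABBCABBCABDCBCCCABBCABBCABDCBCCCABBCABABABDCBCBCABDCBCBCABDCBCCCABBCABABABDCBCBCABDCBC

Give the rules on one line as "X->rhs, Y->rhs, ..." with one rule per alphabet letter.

  step 4 ⇒ step 5: ABABDCBCBCABDCBCBCABDCBCCCABBCABBCABDCBCCCABBCAB ⇒ DC·BC·DC·BC·CC·AB·BC·AB·BC·AB·DC·BC·CC·AB·BC·AB·BC·AB·DC·BC·CC·AB·BC·AB·AB·AB·DC·BC·BC·AB·DC·BC·BC·AB·DC·BC·CC·AB·BC·AB·AB·AB·DC·BC·BC·AB·DC·BC
    A ↦ DC
    B ↦ BC
    C ↦ AB
    D ↦ CC

A->DC, B->BC, C->AB, D->CC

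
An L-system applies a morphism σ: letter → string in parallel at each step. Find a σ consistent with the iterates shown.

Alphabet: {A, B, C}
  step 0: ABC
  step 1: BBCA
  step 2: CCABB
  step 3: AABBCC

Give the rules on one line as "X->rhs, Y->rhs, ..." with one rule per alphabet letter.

  step 2 ⇒ step 3: CCABB ⇒ A·A·BB·C·C
    A ↦ BB
    B ↦ C
    C ↦ A

A->BB, B->C, C->A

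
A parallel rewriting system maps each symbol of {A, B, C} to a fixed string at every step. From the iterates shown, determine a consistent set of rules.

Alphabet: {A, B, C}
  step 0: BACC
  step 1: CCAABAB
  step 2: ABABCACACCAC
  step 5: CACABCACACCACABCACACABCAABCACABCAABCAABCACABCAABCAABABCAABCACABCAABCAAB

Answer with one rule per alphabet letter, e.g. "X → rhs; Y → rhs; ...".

  step 1 ⇒ step 2: CCAABAB ⇒ AB·AB·CA·CA·C·CA·C
    A ↦ CA
    B ↦ C
    C ↦ AB

A->CA, B->C, C->AB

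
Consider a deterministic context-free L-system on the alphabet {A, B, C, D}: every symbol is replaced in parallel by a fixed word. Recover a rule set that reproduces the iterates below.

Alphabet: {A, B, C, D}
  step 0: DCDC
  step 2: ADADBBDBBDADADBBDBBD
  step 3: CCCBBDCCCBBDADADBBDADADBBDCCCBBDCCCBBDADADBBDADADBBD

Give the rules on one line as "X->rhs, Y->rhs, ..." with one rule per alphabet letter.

A->CCC, B->AD, C->D, D->BBD

  step 2 ⇒ step 3: ADADBBDBBDADADBBDBBD ⇒ CCC·BBD·CCC·BBD·AD·AD·BBD·AD·AD·BBD·CCC·BBD·CCC·BBD·AD·AD·BBD·AD·AD·BBD
    A ↦ CCC
    B ↦ AD
    D ↦ BBD
    C ↦ D  (constrained at step 0)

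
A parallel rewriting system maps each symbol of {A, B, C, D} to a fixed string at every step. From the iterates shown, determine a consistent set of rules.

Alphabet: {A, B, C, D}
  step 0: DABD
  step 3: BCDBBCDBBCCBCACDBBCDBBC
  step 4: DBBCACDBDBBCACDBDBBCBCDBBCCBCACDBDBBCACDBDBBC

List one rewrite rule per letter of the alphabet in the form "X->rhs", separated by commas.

  step 3 ⇒ step 4: BCDBBCDBBCCBCACDBBCDBBC ⇒ DB·BC·AC·DB·DB·BC·AC·DB·DB·BC·BC·DB·BC·C·BC·AC·DB·DB·BC·AC·DB·DB·BC
    A ↦ C
    B ↦ DB
    C ↦ BC
    D ↦ AC

A->C, B->DB, C->BC, D->AC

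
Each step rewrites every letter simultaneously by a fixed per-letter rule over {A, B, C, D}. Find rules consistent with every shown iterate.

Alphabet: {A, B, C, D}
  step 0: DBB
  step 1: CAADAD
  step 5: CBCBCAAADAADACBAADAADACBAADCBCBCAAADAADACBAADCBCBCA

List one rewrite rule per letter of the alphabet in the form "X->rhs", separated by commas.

A->CB, B->AD, C->A, D->CA

  step 0 ⇒ step 1: DBB ⇒ CA·AD·AD
    B ↦ AD
    D ↦ CA
    A ↦ CB  (constrained at step 1)
    C ↦ A  (constrained at step 1)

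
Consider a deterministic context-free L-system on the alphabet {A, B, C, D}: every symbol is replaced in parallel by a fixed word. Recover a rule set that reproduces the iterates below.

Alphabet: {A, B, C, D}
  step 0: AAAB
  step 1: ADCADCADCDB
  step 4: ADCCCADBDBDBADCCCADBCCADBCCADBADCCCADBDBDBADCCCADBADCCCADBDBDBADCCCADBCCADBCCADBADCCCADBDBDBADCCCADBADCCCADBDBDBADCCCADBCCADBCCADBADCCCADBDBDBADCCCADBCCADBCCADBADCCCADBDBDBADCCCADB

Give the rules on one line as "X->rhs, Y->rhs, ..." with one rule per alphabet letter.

A->ADC, B->DB, C->DB, D->CCA

  step 0 ⇒ step 1: AAAB ⇒ ADC·ADC·ADC·DB
    A ↦ ADC
    B ↦ DB
    C ↦ DB  (constrained at step 1)
    D ↦ CCA  (constrained at step 1)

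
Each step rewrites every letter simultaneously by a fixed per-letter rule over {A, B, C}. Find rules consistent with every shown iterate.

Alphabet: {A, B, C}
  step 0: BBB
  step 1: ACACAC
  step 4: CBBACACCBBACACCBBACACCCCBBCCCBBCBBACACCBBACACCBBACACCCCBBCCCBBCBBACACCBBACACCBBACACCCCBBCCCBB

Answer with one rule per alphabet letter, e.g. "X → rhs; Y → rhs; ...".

  step 0 ⇒ step 1: BBB ⇒ AC·AC·AC
    B ↦ AC
    A ↦ CC  (constrained at step 1)
    C ↦ CBB  (constrained at step 1)

A->CC, B->AC, C->CBB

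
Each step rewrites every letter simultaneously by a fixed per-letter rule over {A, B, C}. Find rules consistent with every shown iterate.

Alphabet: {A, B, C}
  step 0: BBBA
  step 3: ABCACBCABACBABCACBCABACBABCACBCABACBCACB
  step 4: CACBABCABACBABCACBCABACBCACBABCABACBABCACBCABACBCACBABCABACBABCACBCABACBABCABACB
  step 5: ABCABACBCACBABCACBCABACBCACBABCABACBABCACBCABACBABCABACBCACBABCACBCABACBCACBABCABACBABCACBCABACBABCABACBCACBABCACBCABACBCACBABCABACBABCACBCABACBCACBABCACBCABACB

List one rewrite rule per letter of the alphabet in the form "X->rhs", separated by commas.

A->C, B->ACB, C->AB

  step 4 ⇒ step 5: CACBABCABACBABCACBCABACBCACBABCABACBABCACBCABACBCACBABCABACBABCACBCABACBABCABACB ⇒ AB·C·AB·ACB·C·ACB·AB·C·ACB·C·AB·ACB·C·ACB·AB·C·AB·ACB·AB·C·ACB·C·AB·ACB·AB·C·AB·ACB·C·ACB·AB·C·ACB·C·AB·ACB·C·ACB·AB·C·AB·ACB·AB·C·ACB·C·AB·ACB·AB·C·AB·ACB·C·ACB·AB·C·ACB·C·AB·ACB·C·ACB·AB·C·AB·ACB·AB·C·ACB·C·AB·ACB·C·ACB·AB·C·ACB·C·AB·ACB
    A ↦ C
    B ↦ ACB
    C ↦ AB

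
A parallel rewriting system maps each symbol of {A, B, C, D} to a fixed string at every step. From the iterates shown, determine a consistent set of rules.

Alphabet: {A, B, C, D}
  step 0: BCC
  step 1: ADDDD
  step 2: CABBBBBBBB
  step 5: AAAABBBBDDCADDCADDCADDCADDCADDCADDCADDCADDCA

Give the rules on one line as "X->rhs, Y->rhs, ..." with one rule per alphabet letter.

A->CA, B->A, C->DD, D->BB

  step 1 ⇒ step 2: ADDDD ⇒ CA·BB·BB·BB·BB
    A ↦ CA
    D ↦ BB
  step 0 ⇒ step 1: BCC ⇒ A·DD·DD
    B ↦ A
  step 0 ⇒ step 1: BCC ⇒ A·DD·DD
    C ↦ DD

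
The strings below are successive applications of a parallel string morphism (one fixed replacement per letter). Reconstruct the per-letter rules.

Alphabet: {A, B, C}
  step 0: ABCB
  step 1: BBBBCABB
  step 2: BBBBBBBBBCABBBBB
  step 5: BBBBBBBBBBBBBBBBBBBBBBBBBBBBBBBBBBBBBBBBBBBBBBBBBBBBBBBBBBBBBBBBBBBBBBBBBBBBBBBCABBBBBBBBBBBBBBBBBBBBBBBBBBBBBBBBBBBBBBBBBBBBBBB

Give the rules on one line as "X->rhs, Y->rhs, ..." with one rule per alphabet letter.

A->B, B->BB, C->BCA

  step 1 ⇒ step 2: BBBBCABB ⇒ BB·BB·BB·BB·BCA·B·BB·BB
    A ↦ B
    B ↦ BB
    C ↦ BCA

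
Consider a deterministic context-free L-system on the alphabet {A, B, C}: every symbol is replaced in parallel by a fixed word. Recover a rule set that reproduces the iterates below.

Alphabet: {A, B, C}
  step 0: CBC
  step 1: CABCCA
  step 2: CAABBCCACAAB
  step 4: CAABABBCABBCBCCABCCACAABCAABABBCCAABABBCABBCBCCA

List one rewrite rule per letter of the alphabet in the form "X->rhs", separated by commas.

  step 1 ⇒ step 2: CABCCA ⇒ CA·AB·BC·CA·CA·AB
    A ↦ AB
    B ↦ BC
    C ↦ CA

A->AB, B->BC, C->CA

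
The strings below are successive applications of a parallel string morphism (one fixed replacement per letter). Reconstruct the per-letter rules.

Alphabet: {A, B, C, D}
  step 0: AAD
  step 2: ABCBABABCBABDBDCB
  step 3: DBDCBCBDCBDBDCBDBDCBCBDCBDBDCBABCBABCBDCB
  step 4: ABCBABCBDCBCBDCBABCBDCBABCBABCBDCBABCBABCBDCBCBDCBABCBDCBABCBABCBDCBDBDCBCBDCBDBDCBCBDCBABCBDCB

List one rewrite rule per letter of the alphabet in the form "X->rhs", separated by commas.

A->DBD, B->CB, C->CBD, D->AB

  step 3 ⇒ step 4: DBDCBCBDCBDBDCBDBDCBCBDCBDBDCBABCBABCBDCB ⇒ AB·CB·AB·CBD·CB·CBD·CB·AB·CBD·CB·AB·CB·AB·CBD·CB·AB·CB·AB·CBD·CB·CBD·CB·AB·CBD·CB·AB·CB·AB·CBD·CB·DBD·CB·CBD·CB·DBD·CB·CBD·CB·AB·CBD·CB
    A ↦ DBD
    B ↦ CB
    C ↦ CBD
    D ↦ AB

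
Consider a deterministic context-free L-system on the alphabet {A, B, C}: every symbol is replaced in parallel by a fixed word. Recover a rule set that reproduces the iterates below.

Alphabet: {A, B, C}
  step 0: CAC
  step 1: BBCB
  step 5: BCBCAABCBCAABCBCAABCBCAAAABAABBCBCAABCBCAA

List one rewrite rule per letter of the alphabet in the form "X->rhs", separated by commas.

  step 0 ⇒ step 1: CAC ⇒ B·BC·B
    A ↦ BC
    C ↦ B
    B ↦ AA  (constrained at step 1)

A->BC, B->AA, C->B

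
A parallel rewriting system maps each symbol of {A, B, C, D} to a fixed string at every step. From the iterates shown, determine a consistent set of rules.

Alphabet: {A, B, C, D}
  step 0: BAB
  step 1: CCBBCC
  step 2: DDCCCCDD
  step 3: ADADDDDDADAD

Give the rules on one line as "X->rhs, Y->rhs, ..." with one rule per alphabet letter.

A->BB, B->CC, C->D, D->AD

  step 2 ⇒ step 3: DDCCCCDD ⇒ AD·AD·D·D·D·D·AD·AD
    C ↦ D
    D ↦ AD
  step 0 ⇒ step 1: BAB ⇒ CC·BB·CC
    A ↦ BB
  step 0 ⇒ step 1: BAB ⇒ CC·BB·CC
    B ↦ CC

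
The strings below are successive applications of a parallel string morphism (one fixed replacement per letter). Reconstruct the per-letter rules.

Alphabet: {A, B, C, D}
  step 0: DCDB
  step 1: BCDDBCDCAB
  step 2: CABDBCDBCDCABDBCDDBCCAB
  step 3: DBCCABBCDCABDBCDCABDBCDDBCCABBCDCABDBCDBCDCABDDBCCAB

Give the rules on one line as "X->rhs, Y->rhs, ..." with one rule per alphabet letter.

A->BC, B->CAB, C->D, D->BCD

  step 2 ⇒ step 3: CABDBCDBCDCABDBCDDBCCAB ⇒ D·BC·CAB·BCD·CAB·D·BCD·CAB·D·BCD·D·BC·CAB·BCD·CAB·D·BCD·BCD·CAB·D·D·BC·CAB
    A ↦ BC
    B ↦ CAB
    C ↦ D
    D ↦ BCD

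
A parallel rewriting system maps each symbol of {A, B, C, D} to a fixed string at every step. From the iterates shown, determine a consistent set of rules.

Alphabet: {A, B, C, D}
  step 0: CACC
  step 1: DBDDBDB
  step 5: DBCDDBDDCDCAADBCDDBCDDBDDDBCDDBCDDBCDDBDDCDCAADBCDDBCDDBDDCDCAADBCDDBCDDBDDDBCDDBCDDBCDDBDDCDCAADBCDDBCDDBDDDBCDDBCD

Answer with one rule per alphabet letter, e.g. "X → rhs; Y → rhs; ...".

  step 0 ⇒ step 1: CACC ⇒ DB·D·DB·DB
    A ↦ D
    C ↦ DB
    B ↦ CAA  (constrained at step 1)
    D ↦ CD  (constrained at step 1)

A->D, B->CAA, C->DB, D->CD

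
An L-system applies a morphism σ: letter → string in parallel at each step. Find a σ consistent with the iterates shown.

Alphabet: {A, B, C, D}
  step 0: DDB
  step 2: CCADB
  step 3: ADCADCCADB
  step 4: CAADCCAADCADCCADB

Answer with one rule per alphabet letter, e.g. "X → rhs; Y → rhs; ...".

A->C, B->DB, C->ADC, D->A

  step 3 ⇒ step 4: ADCADCCADB ⇒ C·A·ADC·C·A·ADC·ADC·C·A·DB
    A ↦ C
    B ↦ DB
    C ↦ ADC
    D ↦ A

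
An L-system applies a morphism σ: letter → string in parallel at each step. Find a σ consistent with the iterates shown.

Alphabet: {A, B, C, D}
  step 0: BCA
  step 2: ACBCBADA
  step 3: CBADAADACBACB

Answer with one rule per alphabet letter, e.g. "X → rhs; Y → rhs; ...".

  step 2 ⇒ step 3: ACBCBADA ⇒ CB·A·DA·A·DA·CB·A·CB
    A ↦ CB
    B ↦ DA
    C ↦ A
    D ↦ A

A->CB, B->DA, C->A, D->A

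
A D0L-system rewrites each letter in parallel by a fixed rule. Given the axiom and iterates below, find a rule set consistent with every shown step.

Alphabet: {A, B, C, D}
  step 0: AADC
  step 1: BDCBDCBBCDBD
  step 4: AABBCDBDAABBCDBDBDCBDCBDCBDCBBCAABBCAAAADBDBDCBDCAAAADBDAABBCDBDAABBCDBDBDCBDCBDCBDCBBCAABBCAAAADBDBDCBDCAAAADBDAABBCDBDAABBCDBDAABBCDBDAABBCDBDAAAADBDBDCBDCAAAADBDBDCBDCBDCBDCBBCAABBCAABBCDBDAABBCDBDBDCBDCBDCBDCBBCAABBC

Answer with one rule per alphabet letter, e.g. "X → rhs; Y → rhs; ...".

A->BDC, B->AA, C->DBD, D->BBC

  step 0 ⇒ step 1: AADC ⇒ BDC·BDC·BBC·DBD
    A ↦ BDC
    C ↦ DBD
    D ↦ BBC
    B ↦ AA  (constrained at step 1)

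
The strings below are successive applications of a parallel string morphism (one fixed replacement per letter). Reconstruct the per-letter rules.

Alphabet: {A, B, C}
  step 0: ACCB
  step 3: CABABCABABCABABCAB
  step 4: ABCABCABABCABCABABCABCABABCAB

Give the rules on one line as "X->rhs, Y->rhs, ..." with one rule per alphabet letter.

A->C, B->AB, C->AB

  step 3 ⇒ step 4: CABABCABABCABABCAB ⇒ AB·C·AB·C·AB·AB·C·AB·C·AB·AB·C·AB·C·AB·AB·C·AB
    A ↦ C
    B ↦ AB
    C ↦ AB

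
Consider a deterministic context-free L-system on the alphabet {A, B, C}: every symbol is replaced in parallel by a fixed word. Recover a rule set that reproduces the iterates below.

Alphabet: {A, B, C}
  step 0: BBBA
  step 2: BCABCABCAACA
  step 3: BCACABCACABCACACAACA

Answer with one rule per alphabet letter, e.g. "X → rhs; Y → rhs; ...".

  step 2 ⇒ step 3: BCABCABCAACA ⇒ BC·A·CA·BC·A·CA·BC·A·CA·CA·A·CA
    A ↦ CA
    B ↦ BC
    C ↦ A

A->CA, B->BC, C->A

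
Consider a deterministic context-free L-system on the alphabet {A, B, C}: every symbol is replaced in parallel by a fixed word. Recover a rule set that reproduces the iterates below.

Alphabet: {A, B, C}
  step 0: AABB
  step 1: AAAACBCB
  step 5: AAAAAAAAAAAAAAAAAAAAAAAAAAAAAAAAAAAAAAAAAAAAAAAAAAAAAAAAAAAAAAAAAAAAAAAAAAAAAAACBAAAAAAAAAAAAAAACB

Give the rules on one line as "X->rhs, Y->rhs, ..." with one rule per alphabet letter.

  step 0 ⇒ step 1: AABB ⇒ AA·AA·CB·CB
    A ↦ AA
    B ↦ CB
    C ↦ A  (constrained at step 1)

A->AA, B->CB, C->A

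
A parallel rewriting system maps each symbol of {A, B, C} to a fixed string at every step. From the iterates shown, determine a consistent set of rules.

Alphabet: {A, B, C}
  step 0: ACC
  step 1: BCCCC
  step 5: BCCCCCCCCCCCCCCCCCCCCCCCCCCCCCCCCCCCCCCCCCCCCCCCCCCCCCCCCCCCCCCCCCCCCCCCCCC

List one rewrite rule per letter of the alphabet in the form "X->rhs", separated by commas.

  step 0 ⇒ step 1: ACC ⇒ B·CC·CC
    A ↦ B
    C ↦ CC
    B ↦ AC  (constrained at step 1)

A->B, B->AC, C->CC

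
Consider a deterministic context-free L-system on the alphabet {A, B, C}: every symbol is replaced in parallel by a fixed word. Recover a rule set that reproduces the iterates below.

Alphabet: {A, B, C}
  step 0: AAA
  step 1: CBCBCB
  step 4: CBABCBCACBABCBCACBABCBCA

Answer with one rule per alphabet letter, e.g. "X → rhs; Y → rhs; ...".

A->CB, B->A, C->BC

  step 0 ⇒ step 1: AAA ⇒ CB·CB·CB
    A ↦ CB
    B ↦ A  (constrained at step 1)
    C ↦ BC  (constrained at step 1)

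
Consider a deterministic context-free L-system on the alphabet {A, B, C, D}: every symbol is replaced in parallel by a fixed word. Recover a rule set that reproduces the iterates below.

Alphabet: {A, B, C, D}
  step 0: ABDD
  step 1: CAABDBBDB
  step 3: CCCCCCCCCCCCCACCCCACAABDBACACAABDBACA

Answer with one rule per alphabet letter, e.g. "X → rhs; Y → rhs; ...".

  step 0 ⇒ step 1: ABDD ⇒ CA·A·BDB·BDB
    A ↦ CA
    B ↦ A
    D ↦ BDB
    C ↦ CCC  (constrained at step 1)

A->CA, B->A, C->CCC, D->BDB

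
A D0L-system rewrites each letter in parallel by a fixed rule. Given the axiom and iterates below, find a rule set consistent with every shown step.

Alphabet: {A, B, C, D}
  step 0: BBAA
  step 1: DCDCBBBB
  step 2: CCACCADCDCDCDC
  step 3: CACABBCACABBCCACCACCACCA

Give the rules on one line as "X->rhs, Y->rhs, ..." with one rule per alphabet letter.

  step 2 ⇒ step 3: CCACCADCDCDCDC ⇒ CA·CA·BB·CA·CA·BB·C·CA·C·CA·C·CA·C·CA
    A ↦ BB
    C ↦ CA
    D ↦ C
  step 0 ⇒ step 1: BBAA ⇒ DC·DC·BB·BB
    B ↦ DC

A->BB, B->DC, C->CA, D->C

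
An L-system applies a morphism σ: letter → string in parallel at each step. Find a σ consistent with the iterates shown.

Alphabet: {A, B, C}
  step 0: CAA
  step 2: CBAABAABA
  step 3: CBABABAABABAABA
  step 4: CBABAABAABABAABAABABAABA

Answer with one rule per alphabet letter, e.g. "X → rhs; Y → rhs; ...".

A->BA, B->A, C->CB

  step 3 ⇒ step 4: CBABABAABABAABA ⇒ CB·A·BA·A·BA·A·BA·BA·A·BA·A·BA·BA·A·BA
    A ↦ BA
    B ↦ A
    C ↦ CB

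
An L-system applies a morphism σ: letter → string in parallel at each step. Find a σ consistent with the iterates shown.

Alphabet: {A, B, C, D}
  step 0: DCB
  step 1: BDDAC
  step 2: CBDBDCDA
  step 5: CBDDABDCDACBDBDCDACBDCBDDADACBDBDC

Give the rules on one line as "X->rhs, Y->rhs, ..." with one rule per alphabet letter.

A->C, B->C, C->DA, D->BD

  step 1 ⇒ step 2: BDDAC ⇒ C·BD·BD·C·DA
    A ↦ C
    B ↦ C
    C ↦ DA
    D ↦ BD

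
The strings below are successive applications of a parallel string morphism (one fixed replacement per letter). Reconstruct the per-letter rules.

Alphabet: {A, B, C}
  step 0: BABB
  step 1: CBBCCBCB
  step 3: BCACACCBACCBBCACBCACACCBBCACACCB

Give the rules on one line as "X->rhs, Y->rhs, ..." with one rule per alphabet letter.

  step 0 ⇒ step 1: BABB ⇒ CB·BC·CB·CB
    A ↦ BC
    B ↦ CB
    C ↦ AC  (constrained at step 1)

A->BC, B->CB, C->AC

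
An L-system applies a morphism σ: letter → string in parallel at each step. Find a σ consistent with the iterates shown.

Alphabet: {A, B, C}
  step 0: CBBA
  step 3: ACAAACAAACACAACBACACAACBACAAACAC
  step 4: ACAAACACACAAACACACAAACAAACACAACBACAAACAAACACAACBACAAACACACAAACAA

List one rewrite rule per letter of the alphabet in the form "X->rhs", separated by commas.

  step 3 ⇒ step 4: ACAAACAAACACAACBACACAACBACAAACAC ⇒ AC·AA·AC·AC·AC·AA·AC·AC·AC·AA·AC·AA·AC·AC·AA·CB·AC·AA·AC·AA·AC·AC·AA·CB·AC·AA·AC·AC·AC·AA·AC·AA
    A ↦ AC
    B ↦ CB
    C ↦ AA

A->AC, B->CB, C->AA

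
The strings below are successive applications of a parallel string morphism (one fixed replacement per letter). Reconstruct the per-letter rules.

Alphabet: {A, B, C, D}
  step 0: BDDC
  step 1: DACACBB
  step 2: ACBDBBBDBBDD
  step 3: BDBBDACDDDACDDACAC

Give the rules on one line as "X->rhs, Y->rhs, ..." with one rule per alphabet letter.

  step 2 ⇒ step 3: ACBDBBBDBBDD ⇒ BD·BB·D·AC·D·D·D·AC·D·D·AC·AC
    A ↦ BD
    B ↦ D
    C ↦ BB
    D ↦ AC

A->BD, B->D, C->BB, D->AC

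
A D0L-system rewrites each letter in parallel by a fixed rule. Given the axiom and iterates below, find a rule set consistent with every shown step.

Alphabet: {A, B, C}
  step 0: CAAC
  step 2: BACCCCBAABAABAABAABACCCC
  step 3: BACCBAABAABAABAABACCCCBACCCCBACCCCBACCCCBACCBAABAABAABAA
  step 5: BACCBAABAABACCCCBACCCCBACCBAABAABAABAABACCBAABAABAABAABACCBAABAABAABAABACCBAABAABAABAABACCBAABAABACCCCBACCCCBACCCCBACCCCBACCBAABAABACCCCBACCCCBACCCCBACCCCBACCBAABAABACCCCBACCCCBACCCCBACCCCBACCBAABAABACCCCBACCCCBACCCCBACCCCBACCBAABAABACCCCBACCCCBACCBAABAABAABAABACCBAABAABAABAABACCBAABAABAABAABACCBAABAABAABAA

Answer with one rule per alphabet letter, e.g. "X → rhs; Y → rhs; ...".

A->CC, B->BA, C->BAA

  step 2 ⇒ step 3: BACCCCBAABAABAABAABACCCC ⇒ BA·CC·BAA·BAA·BAA·BAA·BA·CC·CC·BA·CC·CC·BA·CC·CC·BA·CC·CC·BA·CC·BAA·BAA·BAA·BAA
    A ↦ CC
    B ↦ BA
    C ↦ BAA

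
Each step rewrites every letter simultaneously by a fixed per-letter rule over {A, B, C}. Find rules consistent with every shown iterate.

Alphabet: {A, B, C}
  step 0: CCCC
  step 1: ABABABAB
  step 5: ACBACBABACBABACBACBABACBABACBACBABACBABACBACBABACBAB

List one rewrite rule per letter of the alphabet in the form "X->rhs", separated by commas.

  step 0 ⇒ step 1: CCCC ⇒ AB·AB·AB·AB
    C ↦ AB
    A ↦ B  (constrained at step 1)
    B ↦ AC  (constrained at step 1)

A->B, B->AC, C->AB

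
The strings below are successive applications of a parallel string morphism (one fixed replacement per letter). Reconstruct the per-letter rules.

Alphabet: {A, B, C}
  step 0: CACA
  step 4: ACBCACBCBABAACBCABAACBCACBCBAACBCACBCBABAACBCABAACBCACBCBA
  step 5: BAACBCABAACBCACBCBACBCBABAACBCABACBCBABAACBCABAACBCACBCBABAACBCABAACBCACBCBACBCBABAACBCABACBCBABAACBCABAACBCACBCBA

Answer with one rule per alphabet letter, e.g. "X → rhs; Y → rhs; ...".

  step 4 ⇒ step 5: ACBCACBCBABAACBCABAACBCACBCBAACBCACBCBABAACBCABAACBCACBCBA ⇒ BA·A·CBC·A·BA·A·CBC·A·CBC·BA·CBC·BA·BA·A·CBC·A·BA·CBC·BA·BA·A·CBC·A·BA·A·CBC·A·CBC·BA·BA·A·CBC·A·BA·A·CBC·A·CBC·BA·CBC·BA·BA·A·CBC·A·BA·CBC·BA·BA·A·CBC·A·BA·A·CBC·A·CBC·BA
    A ↦ BA
    B ↦ CBC
    C ↦ A

A->BA, B->CBC, C->A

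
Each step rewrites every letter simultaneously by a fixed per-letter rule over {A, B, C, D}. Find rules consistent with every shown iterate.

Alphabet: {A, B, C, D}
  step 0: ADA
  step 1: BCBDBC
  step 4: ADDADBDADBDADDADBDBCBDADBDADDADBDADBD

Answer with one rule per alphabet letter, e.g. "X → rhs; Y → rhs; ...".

  step 0 ⇒ step 1: ADA ⇒ BC·BD·BC
    A ↦ BC
    D ↦ BD
    B ↦ AD  (constrained at step 1)
    C ↦ D  (constrained at step 1)

A->BC, B->AD, C->D, D->BD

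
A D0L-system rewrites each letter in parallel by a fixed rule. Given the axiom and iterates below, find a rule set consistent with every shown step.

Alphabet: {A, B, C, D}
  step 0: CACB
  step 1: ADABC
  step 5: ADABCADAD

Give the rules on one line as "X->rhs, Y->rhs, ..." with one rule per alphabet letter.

A->D, B->BC, C->A, D->A

  step 0 ⇒ step 1: CACB ⇒ A·D·A·BC
    A ↦ D
    B ↦ BC
    C ↦ A
    D ↦ A  (constrained at step 1)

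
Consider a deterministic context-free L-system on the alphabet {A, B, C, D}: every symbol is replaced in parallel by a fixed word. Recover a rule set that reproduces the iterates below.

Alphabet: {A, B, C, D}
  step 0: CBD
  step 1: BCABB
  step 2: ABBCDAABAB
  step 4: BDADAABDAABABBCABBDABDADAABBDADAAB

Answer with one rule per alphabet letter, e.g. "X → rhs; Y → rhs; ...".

  step 1 ⇒ step 2: BCABB ⇒ AB·BC·DA·AB·AB
    A ↦ DA
    B ↦ AB
    C ↦ BC
  step 0 ⇒ step 1: CBD ⇒ BC·AB·B
    D ↦ B

A->DA, B->AB, C->BC, D->B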